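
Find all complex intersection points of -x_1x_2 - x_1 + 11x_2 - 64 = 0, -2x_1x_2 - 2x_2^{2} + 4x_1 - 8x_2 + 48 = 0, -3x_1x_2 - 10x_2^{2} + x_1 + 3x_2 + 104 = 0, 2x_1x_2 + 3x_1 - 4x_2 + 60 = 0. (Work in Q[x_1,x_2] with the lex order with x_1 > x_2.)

Compute a lex Gröbner basis by Buchberger's algorithm.
f_1 = -x_1x_2 - x_1 + 11x_2 - 64, LT = x_1x_2.
f_2 = -2x_1x_2 + 4x_1 - 2x_2^{2} - 8x_2 + 48, LT = x_1x_2.
f_3 = -3x_1x_2 + x_1 - 10x_2^{2} + 3x_2 + 104, LT = x_1x_2.
f_4 = 2x_1x_2 + 3x_1 - 4x_2 + 60, LT = x_1x_2.

S(f_1,f_2): lcm = x_1x_2. S = 3x_1 - x_2^{2} - 15x_2 + 88.
  leading term x_1: no divisor's leading term divides it; move 3x_1 to the remainder.
  leading term x_2^{2}: no divisor's leading term divides it; move -x_2^{2} to the remainder.
  leading term x_2: no divisor's leading term divides it; move -15x_2 to the remainder.
  leading term 1: no divisor's leading term divides it; move 88 to the remainder.
  remainder 3x_1 - x_2^{2} - 15x_2 + 88 ≠ 0; add h_5 = 3x_1 - x_2^{2} - 15x_2 + 88 to the basis.

S(f_1,f_3): lcm = x_1x_2. S = \tfrac{4}{3}x_1 - \tfrac{10}{3}x_2^{2} - 10x_2 + \tfrac{296}{3}.
  leading term x_1: subtract (\tfrac{4}{9})·h_5 from \tfrac{4}{3}x_1 - \tfrac{10}{3}x_2^{2} - 10x_2 + \tfrac{296}{3} → -\tfrac{26}{9}x_2^{2} - \tfrac{10}{3}x_2 + \tfrac{536}{9}
  leading term x_2^{2}: no divisor's leading term divides it; move -\tfrac{26}{9}x_2^{2} to the remainder.
  leading term x_2: no divisor's leading term divides it; move -\tfrac{10}{3}x_2 to the remainder.
  leading term 1: no divisor's leading term divides it; move \tfrac{536}{9} to the remainder.
  remainder -\tfrac{26}{9}x_2^{2} - \tfrac{10}{3}x_2 + \tfrac{536}{9} ≠ 0; add h_6 = -\tfrac{26}{9}x_2^{2} - \tfrac{10}{3}x_2 + \tfrac{536}{9} to the basis.

S(f_1,f_4): lcm = x_1x_2. S = -\tfrac{1}{2}x_1 - 9x_2 + 34.
  leading term x_1: subtract (-\tfrac{1}{6})·h_5 from -\tfrac{1}{2}x_1 - 9x_2 + 34 → -\tfrac{1}{6}x_2^{2} - \tfrac{23}{2}x_2 + \tfrac{146}{3}
  leading term x_2^{2}: subtract (\tfrac{3}{52})·h_6 from -\tfrac{1}{6}x_2^{2} - \tfrac{23}{2}x_2 + \tfrac{146}{3} → -\tfrac{147}{13}x_2 + \tfrac{588}{13}
  leading term x_2: no divisor's leading term divides it; move -\tfrac{147}{13}x_2 to the remainder.
  leading term 1: no divisor's leading term divides it; move \tfrac{588}{13} to the remainder.
  remainder -\tfrac{147}{13}x_2 + \tfrac{588}{13} ≠ 0; add h_7 = -\tfrac{147}{13}x_2 + \tfrac{588}{13} to the basis.

The other S-polynomials (S(f_2,f_3), S(f_2,f_4), S(f_3,f_4), S(f_1,h_5), S(f_2,h_5), S(f_3,h_5), S(f_4,h_5), S(f_1,h_6), S(f_2,h_6), S(f_3,h_6), S(f_4,h_6), S(h_5,h_6), S(f_1,h_7), S(f_2,h_7), S(f_3,h_7), S(f_4,h_7), S(h_5,h_7), S(h_6,h_7)) all reduce to 0 modulo the current basis, so we have a Gröbner basis.
Inter-reduce: drop elements whose leading term is divisible by another's, tail-reduce, and make monic.
Reduced Gröbner basis: {x_1 + 4, x_2 - 4}.

Elimination: the polynomial x_2 - 4 lies in the elimination ideal for x_2, so x_2 ∈ {4}. For each such x_2, the remaining basis elements (now univariate) give the rest of the solution.
  x_2 = 4: the earlier basis element becomes x_1 + 4 = 0, giving x_1 = -4 — point (-4, 4).
Each listed point satisfies every original equation (direct substitution).

{(-4, 4)}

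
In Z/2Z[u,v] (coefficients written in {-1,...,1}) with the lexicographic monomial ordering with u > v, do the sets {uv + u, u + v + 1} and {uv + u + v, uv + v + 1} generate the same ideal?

Equality of ideals is decidable: compute both reduced Gröbner bases (unique for the ordering) and check whether they agree.
Buchberger on the first generating set:
f_1 = uv + u, LT = uv.
f_2 = u + v + 1, LT = u.

S(f_1,f_2): lcm = uv. S = u + v^2 + v.
  leading term u: subtract (1)·f_2 from u + v^2 + v → v^2 + 1
  leading term v^2: no divisor's leading term divides it; move v^2 to the remainder.
  leading term 1: no divisor's leading term divides it; move 1 to the remainder.
  remainder v^2 + 1 ≠ 0; add g_3 = v^2 + 1 to the basis.

S(f_1,g_3): lcm = uv^2. S = uv + u.
  leading term uv: subtract (1)·f_1 from uv + u → 0
  remainder 0.

S(f_2,g_3): leading monomials are coprime, so the S-polynomial reduces to 0 (Buchberger's first criterion).
Every S-polynomial of the final basis reduces to 0, so we have a Gröbner basis.
Inter-reduce: drop elements whose leading term is divisible by another's, tail-reduce, and make monic.
Reduced Gröbner basis: {u + v + 1, v^2 + 1}.

Buchberger on the second generating set:
h_1 = uv + u + v, LT = uv.
h_2 = uv + v + 1, LT = uv.

S(h_1,h_2): lcm = uv. S = u + 1.
  leading term u: no divisor's leading term divides it; move u to the remainder.
  leading term 1: no divisor's leading term divides it; move 1 to the remainder.
  remainder u + 1 ≠ 0; add k_3 = u + 1 to the basis.

S(h_1,k_3): lcm = uv. S = u.
  leading term u: subtract (1)·k_3 from u → 1
  leading term 1: no divisor's leading term divides it; move 1 to the remainder.
  remainder 1 ≠ 0; add k_4 = 1 to the basis.

S(h_2,k_3): lcm = uv. S = 1.
  leading term 1: subtract (1)·k_4 from 1 → 0
  remainder 0.

S(h_1,k_4): leading monomials are coprime, so the S-polynomial reduces to 0 (Buchberger's first criterion).
S(h_2,k_4): leading monomials are coprime, so the S-polynomial reduces to 0 (Buchberger's first criterion).
S(k_3,k_4): leading monomials are coprime, so the S-polynomial reduces to 0 (Buchberger's first criterion).
Every S-polynomial of the final basis reduces to 0, so we have a Gröbner basis.
Inter-reduce: drop elements whose leading term is divisible by another's, tail-reduce, and make monic.
Reduced Gröbner basis: {1}.

These differ, so the ideals are not equal.

No, the ideals differ.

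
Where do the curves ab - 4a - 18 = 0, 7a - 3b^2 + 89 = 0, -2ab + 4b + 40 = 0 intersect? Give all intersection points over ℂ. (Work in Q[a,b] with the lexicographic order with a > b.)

{(-2, -5)}

Compute a lex Gröbner basis by Buchberger's algorithm.
f_1 = ab - 4a - 18, LT = ab.
f_2 = 7a - 3b^2 + 89, LT = a.
f_3 = -2ab + 4b + 40, LT = ab.

S(f_1,f_2): lcm = ab. S = -4a + 3/7b^3 - 89/7b - 18.
  reduce S modulo (f_1, f_2, f_3):
  remainder 3/7b^3 - 12/7b^2 - 89/7b + 230/7 ≠ 0; add h_4 = 3/7b^3 - 12/7b^2 - 89/7b + 230/7 to the basis.

S(f_1,f_3): lcm = ab. S = -4a + 2b + 2.
  reduce S modulo (f_1, f_2, f_3, h_4):
  remainder -12/7b^2 + 2b + 370/7 ≠ 0; add h_5 = -12/7b^2 + 2b + 370/7 to the basis.

S(f_3,h_4): lcm = ab^3. S = 4ab^2 + 89/3ab - 230/3a - 2b^3 - 20b^2.
  reduce S modulo (f_1, f_2, f_3, h_4, h_5):
  remainder 33b + 165 ≠ 0; add h_6 = 33b + 165 to the basis.

The other S-polynomials (S(f_2,f_3), S(f_1,h_4), S(f_2,h_4), S(f_1,h_5), S(f_2,h_5), S(f_3,h_5), S(h_4,h_5), S(f_1,h_6), S(f_2,h_6), S(f_3,h_6), S(h_4,h_6), S(h_5,h_6)) all reduce to 0 modulo the current basis, so we have a Gröbner basis.
Inter-reduce: drop elements whose leading term is divisible by another's, tail-reduce, and make monic.
Reduced Gröbner basis: {a + 2, b + 5}.

Elimination: the polynomial b + 5 lies in the elimination ideal for b, so b ∈ {-5}. For each such b, the remaining basis elements (now univariate) give the rest of the solution.
  b = -5: the earlier basis element becomes a + 2 = 0, giving a = -2 — point (-2, -5).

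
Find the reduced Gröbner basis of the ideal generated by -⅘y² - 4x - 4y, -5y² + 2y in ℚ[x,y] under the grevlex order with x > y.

The reduced Gröbner basis is the canonical form of the ideal for this ordering.

f_1 = -⅘y² - 4x - 4y, LT = y².
f_2 = -5y² + 2y, LT = y².

S(f_1,f_2): lcm = y². S = 5x + 27/5y.
  leading term x: no divisor's leading term divides it; move 5x to the remainder.
  leading term y: no divisor's leading term divides it; move 27/5y to the remainder.
  remainder 5x + 27/5y ≠ 0; add g_3 = 5x + 27/5y to the basis.

S(f_1,g_3): leading monomials are coprime, so the S-polynomial reduces to 0 (Buchberger's first criterion).
S(f_2,g_3): leading monomials are coprime, so the S-polynomial reduces to 0 (Buchberger's first criterion).
Every S-polynomial of the final basis reduces to 0, so we have a Gröbner basis.
Inter-reduce: drop elements whose leading term is divisible by another's, tail-reduce, and make monic.

G = {y² - ⅖y, x + 27/25y}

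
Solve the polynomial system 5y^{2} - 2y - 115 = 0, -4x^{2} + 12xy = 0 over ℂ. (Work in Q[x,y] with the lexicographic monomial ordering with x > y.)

Compute a lex Gröbner basis by Buchberger's algorithm.
f_1 = 5y^{2} - 2y - 115, LT = y^{2}.
f_2 = -4x^{2} + 12xy, LT = x^{2}.

The S-polynomials (S(f_1,f_2)) all reduce to 0 modulo the current basis, so we have a Gröbner basis.
Inter-reduce: drop elements whose leading term is divisible by another's, tail-reduce, and make monic.
Reduced Gröbner basis: {x^{2} - 3xy, y^{2} - \tfrac{2}{5}y - 23}.

From the last basis element, y^{2} - \tfrac{2}{5}y - 23 = 0, so y takes values in {-23/5, 5}. Each choice, substituted upward through the basis, yields the corresponding point(s) of the solution set.
  y = -23/5: the earlier basis element becomes x^{2} + \tfrac{69}{5}x = 0, giving x = -69/5, 0 — points (-69/5, -23/5), (0, -23/5).
  y = 5: the earlier basis element becomes x^{2} - 15x = 0, giving x = 0, 15 — points (0, 5), (15, 5).
Check: every point annihilates each of the original generators.

{(-69/5, -23/5), (0, -23/5), (0, 5), (15, 5)}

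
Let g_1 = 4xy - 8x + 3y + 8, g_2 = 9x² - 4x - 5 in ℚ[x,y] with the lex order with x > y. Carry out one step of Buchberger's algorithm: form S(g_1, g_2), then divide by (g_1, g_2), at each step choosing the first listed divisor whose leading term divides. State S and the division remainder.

lcm(LM(g_1), LM(g_2)) = x²y.
S = (lcm/LT(g_1))·g_1 − (lcm/LT(g_2))·g_2 = -2x² + 43/36xy + 2x + 5/9y.
Reduce S modulo (g_1, g_2) in that order:
  leading term x²: subtract (-2/9)·g_2 from -2x² + 43/36xy + 2x + 5/9y → 43/36xy + 10/9x + 5/9y - 10/9
  leading term xy: subtract (43/144)·g_1 from 43/36xy + 10/9x + 5/9y - 10/9 → 7/2x - 49/144y - 7/2
  leading term x: no divisor's leading term divides it; move 7/2x to the remainder.
  leading term y: no divisor's leading term divides it; move -49/144y to the remainder.
  leading term 1: no divisor's leading term divides it; move -7/2 to the remainder.
The remainder 7/2x - 49/144y - 7/2 is nonzero, so it would be added as the next basis element.

S(g_1, g_2) = -2x² + 43/36xy + 2x + 5/9y; remainder on division = 7/2x - 49/144y - 7/2.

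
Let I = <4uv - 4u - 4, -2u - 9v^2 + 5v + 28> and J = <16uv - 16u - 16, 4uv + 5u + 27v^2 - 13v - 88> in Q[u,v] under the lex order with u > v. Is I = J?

No, the ideals differ.

Two ideals are equal iff their reduced Gröbner bases coincide (the reduced basis is unique for a fixed ordering).
Buchberger on the first generating set:
f_1 = 4uv - 4u - 4, LT = uv.
f_2 = -2u - 9v^2 + 5v + 28, LT = u.

S(f_1,f_2): lcm = uv. S = -u - 9/2v^3 + 5/2v^2 + 14v - 1.
  reduce S modulo (f_1, f_2):
  remainder -9/2v^3 + 7v^2 + 23/2v - 15 ≠ 0; add g_3 = -9/2v^3 + 7v^2 + 23/2v - 15 to the basis.

The other S-polynomials (S(f_1,g_3), S(f_2,g_3)) all reduce to 0 modulo the current basis, so we have a Gröbner basis.
Inter-reduce: drop elements whose leading term is divisible by another's, tail-reduce, and make monic.
Reduced Gröbner basis: {u + 9/2v^2 - 5/2v - 14, v^3 - 14/9v^2 - 23/9v + 10/3}.

Buchberger on the second generating set:
h_1 = 16uv - 16u - 16, LT = uv.
h_2 = 4uv + 5u + 27v^2 - 13v - 88, LT = uv.

S(h_1,h_2): lcm = uv. S = -9/4u - 27/4v^2 + 13/4v + 21.
  reduce S modulo (h_1, h_2):
  remainder -9/4u - 27/4v^2 + 13/4v + 21 ≠ 0; add k_3 = -9/4u - 27/4v^2 + 13/4v + 21 to the basis.

S(h_1,k_3): lcm = uv. S = -u - 3v^3 + 13/9v^2 + 28/3v - 1.
  reduce S modulo (h_1, h_2, k_3):
  remainder -3v^3 + 40/9v^2 + 71/9v - 31/3 ≠ 0; add k_4 = -3v^3 + 40/9v^2 + 71/9v - 31/3 to the basis.

The other S-polynomials (S(h_2,k_3), S(h_1,k_4), S(h_2,k_4), S(k_3,k_4)) all reduce to 0 modulo the current basis, so we have a Gröbner basis.
Inter-reduce: drop elements whose leading term is divisible by another's, tail-reduce, and make monic.
Reduced Gröbner basis: {u + 3v^2 - 13/9v - 28/3, v^3 - 40/27v^2 - 71/27v + 31/9}.

The bases are distinct; the ideals are different.
The same test decides containment: I ⊆ J iff every generator of I reduces to 0 modulo a Gröbner basis of J.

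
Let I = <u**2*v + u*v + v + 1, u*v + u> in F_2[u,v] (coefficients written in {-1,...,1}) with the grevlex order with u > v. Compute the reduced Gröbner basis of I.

f_1 = u**2*v + u*v + v + 1, LT = u**2*v.
f_2 = u*v + u, LT = u*v.

S(f_1,f_2): lcm = u**2*v. S = u**2 + u*v + v + 1.
  reduce S modulo (f_1, f_2):
  remainder u**2 + u + v + 1 ≠ 0; add g_3 = u**2 + u + v + 1 to the basis.

S(f_1,g_3): lcm = u**2*v. S = v**2 + 1.
  reduce S modulo (f_1, f_2, g_3):
  remainder v**2 + 1 ≠ 0; add g_4 = v**2 + 1 to the basis.

The other S-polynomials (S(f_2,g_3), S(f_1,g_4), S(f_2,g_4), S(g_3,g_4)) all reduce to 0 modulo the current basis, so we have a Gröbner basis.
Inter-reduce: drop elements whose leading term is divisible by another's, tail-reduce, and make monic.

G = {u**2 + u + v + 1, u*v + u, v**2 + 1}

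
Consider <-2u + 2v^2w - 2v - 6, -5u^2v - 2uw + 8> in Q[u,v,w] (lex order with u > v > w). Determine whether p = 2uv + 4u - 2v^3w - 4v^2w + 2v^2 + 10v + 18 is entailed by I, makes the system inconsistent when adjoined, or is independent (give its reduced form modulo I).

Adjoining 2uv + 4u - 2v^3w - 4v^2w + 2v^2 + 10v + 18 makes the ideal the whole ring: the system is inconsistent.

First compute the reduced Gröbner basis of I by Buchberger's algorithm.
f_1 = -2u + 2v^2w - 2v - 6, LT = u.
f_2 = -5u^2v - 2uw + 8, LT = u^2v.

S(f_1,f_2): lcm = u^2v. S = -uv^3w + uv^2 + 3uv - 2/5uw + 8/5.
  leading term uv^3w: subtract (1/2v^3w)·f_1 from -uv^3w + uv^2 + 3uv - 2/5uw + 8/5 → uv^2 + 3uv - 2/5uw - v^5w^2 + v^4w + 3v^3w + 8/5
  leading term uv^2: subtract (-1/2v^2)·f_1 from uv^2 + 3uv - 2/5uw - v^5w^2 + v^4w + 3v^3w + 8/5 → 3uv - 2/5uw - v^5w^2 + 2v^4w + 3v^3w - v^3 - 3v^2 + 8/5
  leading term uv: subtract (-3/2v)·f_1 from 3uv - 2/5uw - v^5w^2 + 2v^4w + 3v^3w - v^3 - 3v^2 + 8/5 → -2/5uw - v^5w^2 + 2v^4w + 6v^3w - v^3 - 6v^2 - 9v + 8/5
  leading term uw: subtract (1/5w)·f_1 from -2/5uw - v^5w^2 + 2v^4w + 6v^3w - v^3 - 6v^2 - 9v + 8/5 → -v^5w^2 + 2v^4w + 6v^3w - v^3 - 2/5v^2w^2 - 6v^2 + 2/5vw - 9v + 6/5w + 8/5
  leading term v^5w^2: no divisor's leading term divides it; move -v^5w^2 to the remainder.
  leading term v^4w: no divisor's leading term divides it; move 2v^4w to the remainder.
  leading term v^3w: no divisor's leading term divides it; move 6v^3w to the remainder.
  leading term v^3: no divisor's leading term divides it; move -v^3 to the remainder.
  leading term v^2w^2: no divisor's leading term divides it; move -2/5v^2w^2 to the remainder.
  leading term v^2: no divisor's leading term divides it; move -6v^2 to the remainder.
  leading term vw: no divisor's leading term divides it; move 2/5vw to the remainder.
  leading term v: no divisor's leading term divides it; move -9v to the remainder.
  leading term w: no divisor's leading term divides it; move 6/5w to the remainder.
  leading term 1: no divisor's leading term divides it; move 8/5 to the remainder.
  remainder -v^5w^2 + 2v^4w + 6v^3w - v^3 - 2/5v^2w^2 - 6v^2 + 2/5vw - 9v + 6/5w + 8/5 ≠ 0; add h_3 = -v^5w^2 + 2v^4w + 6v^3w - v^3 - 2/5v^2w^2 - 6v^2 + 2/5vw - 9v + 6/5w + 8/5 to the basis.

The other S-polynomials (S(f_1,h_3), S(f_2,h_3)) all reduce to 0 modulo the current basis, so we have a Gröbner basis.
Inter-reduce: drop elements whose leading term is divisible by another's, tail-reduce, and make monic.
Reduced Gröbner basis: {u - v^2w + v + 3, v^5w^2 - 2v^4w - 6v^3w + v^3 + 2/5v^2w^2 + 6v^2 - 2/5vw + 9v - 6/5w - 8/5}.
Label its elements g_1 = u - v^2w + v + 3, g_2 = v^5w^2 - 2v^4w - 6v^3w + v^3 + 2/5v^2w^2 + 6v^2 - 2/5vw + 9v - 6/5w - 8/5.

Reduce p = 2uv + 4u - 2v^3w - 4v^2w + 2v^2 + 10v + 18 modulo G:
  leading term uv: subtract (2v)·g_1 from 2uv + 4u - 2v^3w - 4v^2w + 2v^2 + 10v + 18 → 4u - 4v^2w + 4v + 18
  leading term u: subtract (4)·g_1 from 4u - 4v^2w + 4v + 18 → 6
  leading term 1: no divisor's leading term divides it; move 6 to the remainder.
  normal form = 6.
The normal form is nonzero, so p ∉ I. Since p minus its normal form lies in I, I + (p) = I + (r) where r = 6; decide whether this ideal is the whole ring.
Here r = 6 is a nonzero constant, hence a unit: 1 ∈ I + (p), the Gröbner basis of I + (p) is {1}, and the enlarged system has no common solution — adjoining p is inconsistent.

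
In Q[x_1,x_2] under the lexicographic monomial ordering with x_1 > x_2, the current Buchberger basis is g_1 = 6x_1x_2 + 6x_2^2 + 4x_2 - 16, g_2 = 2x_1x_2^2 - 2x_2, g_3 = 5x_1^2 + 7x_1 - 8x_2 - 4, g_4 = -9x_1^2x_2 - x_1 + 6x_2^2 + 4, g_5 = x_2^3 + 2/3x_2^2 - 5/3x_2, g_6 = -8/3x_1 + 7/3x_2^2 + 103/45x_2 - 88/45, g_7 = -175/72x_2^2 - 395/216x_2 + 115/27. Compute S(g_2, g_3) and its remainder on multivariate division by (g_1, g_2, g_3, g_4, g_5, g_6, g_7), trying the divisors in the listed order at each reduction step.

S(g_2, g_3) = -7/5x_1x_2^2 - x_1x_2 + 8/5x_2^3 + 4/5x_2^2; remainder on division = 2176/1575x_2 - 2176/1575.

lcm(LM(g_2), LM(g_3)) = x_1^2x_2^2.
S = (lcm/LT(g_2))·g_2 − (lcm/LT(g_3))·g_3 = -7/5x_1x_2^2 - x_1x_2 + 8/5x_2^3 + 4/5x_2^2.
Reduce S modulo (g_1, g_2, g_3, g_4, g_5, g_6, g_7) in that order:
  leading term x_1x_2^2: subtract (-7/30x_2)·g_1 from -7/5x_1x_2^2 - x_1x_2 + 8/5x_2^3 + 4/5x_2^2 → -x_1x_2 + 3x_2^3 + 26/15x_2^2 - 56/15x_2
  leading term x_1x_2: subtract (-1/6)·g_1 from -x_1x_2 + 3x_2^3 + 26/15x_2^2 - 56/15x_2 → 3x_2^3 + 41/15x_2^2 - 46/15x_2 - 8/3
  leading term x_2^3: subtract (3)·g_5 from 3x_2^3 + 41/15x_2^2 - 46/15x_2 - 8/3 → 11/15x_2^2 + 29/15x_2 - 8/3
  leading term x_2^2: subtract (-264/875)·g_7 from 11/15x_2^2 + 29/15x_2 - 8/3 → 2176/1575x_2 - 2176/1575
  leading term x_2: no divisor's leading term divides it; move 2176/1575x_2 to the remainder.
  leading term 1: no divisor's leading term divides it; move -2176/1575 to the remainder.
The remainder 2176/1575x_2 - 2176/1575 is nonzero, so it would be added as the next basis element.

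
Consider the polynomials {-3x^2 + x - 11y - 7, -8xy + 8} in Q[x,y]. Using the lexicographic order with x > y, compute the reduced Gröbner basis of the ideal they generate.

f_1 = -3x^2 + x - 11y - 7, LT = x^2.
f_2 = -8xy + 8, LT = xy.

S(f_1,f_2): lcm = x^2y. S = -1/3xy + x + 11/3y^2 + 7/3y.
  leading term xy: subtract (1/24)·f_2 from -1/3xy + x + 11/3y^2 + 7/3y → x + 11/3y^2 + 7/3y - 1/3
  leading term x: no divisor's leading term divides it; move x to the remainder.
  leading term y^2: no divisor's leading term divides it; move 11/3y^2 to the remainder.
  leading term y: no divisor's leading term divides it; move 7/3y to the remainder.
  leading term 1: no divisor's leading term divides it; move -1/3 to the remainder.
  remainder x + 11/3y^2 + 7/3y - 1/3 ≠ 0; add g_3 = x + 11/3y^2 + 7/3y - 1/3 to the basis.

S(f_1,g_3): lcm = x^2. S = -11/3xy^2 - 7/3xy + 11/3y + 7/3.
  leading term xy^2: subtract (11/24y)·f_2 from -11/3xy^2 - 7/3xy + 11/3y + 7/3 → -7/3xy + 7/3
  leading term xy: subtract (7/24)·f_2 from -7/3xy + 7/3 → 0
  remainder 0.

S(f_2,g_3): lcm = xy. S = -11/3y^3 - 7/3y^2 + 1/3y - 1.
  leading term y^3: no divisor's leading term divides it; move -11/3y^3 to the remainder.
  leading term y^2: no divisor's leading term divides it; move -7/3y^2 to the remainder.
  leading term y: no divisor's leading term divides it; move 1/3y to the remainder.
  leading term 1: no divisor's leading term divides it; move -1 to the remainder.
  remainder -11/3y^3 - 7/3y^2 + 1/3y - 1 ≠ 0; add g_4 = -11/3y^3 - 7/3y^2 + 1/3y - 1 to the basis.

S(f_1,g_4): leading monomials are coprime, so the S-polynomial reduces to 0 (Buchberger's first criterion).
S(f_2,g_4): lcm = xy^3. S = -7/11xy^2 + 1/11xy - 3/11x - y^2.
  leading term xy^2: subtract (7/88y)·f_2 from -7/11xy^2 + 1/11xy - 3/11x - y^2 → 1/11xy - 3/11x - y^2 - 7/11y
  leading term xy: subtract (-1/88)·f_2 from 1/11xy - 3/11x - y^2 - 7/11y → -3/11x - y^2 - 7/11y + 1/11
  leading term x: subtract (-3/11)·g_3 from -3/11x - y^2 - 7/11y + 1/11 → 0
  remainder 0.

S(g_3,g_4): leading monomials are coprime, so the S-polynomial reduces to 0 (Buchberger's first criterion).
Every S-polynomial of the final basis reduces to 0, so we have a Gröbner basis.
Inter-reduce: drop elements whose leading term is divisible by another's, tail-reduce, and make monic.

G = {x + 11/3y^2 + 7/3y - 1/3, y^3 + 7/11y^2 - 1/11y + 3/11}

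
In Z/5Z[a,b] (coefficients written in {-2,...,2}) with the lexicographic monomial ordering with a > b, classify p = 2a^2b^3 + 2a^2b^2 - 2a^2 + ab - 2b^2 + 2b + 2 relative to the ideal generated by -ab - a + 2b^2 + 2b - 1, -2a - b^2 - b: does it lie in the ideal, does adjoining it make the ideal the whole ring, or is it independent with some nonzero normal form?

First compute the reduced Gröbner basis of I by Buchberger's algorithm.
f_1 = -ab - a + 2b^2 + 2b - 1, LT = ab.
f_2 = -2a - b^2 - b, LT = a.

S(f_1,f_2): lcm = ab. S = a + 2b^3 - 2b + 1.
  leading term a: subtract (2)·f_2 from a + 2b^3 - 2b + 1 → 2b^3 + 2b^2 + 1
  leading term b^3: no divisor's leading term divides it; move 2b^3 to the remainder.
  leading term b^2: no divisor's leading term divides it; move 2b^2 to the remainder.
  leading term 1: no divisor's leading term divides it; move 1 to the remainder.
  remainder 2b^3 + 2b^2 + 1 ≠ 0; add h_3 = 2b^3 + 2b^2 + 1 to the basis.

S(f_1,h_3): lcm = ab^3. S = 2a - 2b^4 - 2b^3 + b^2.
  leading term a: subtract (-1)·f_2 from 2a - 2b^4 - 2b^3 + b^2 → -2b^4 - 2b^3 - b
  leading term b^4: subtract (-b)·h_3 from -2b^4 - 2b^3 - b → 0
  remainder 0.

S(f_2,h_3): leading monomials are coprime, so the S-polynomial reduces to 0 (Buchberger's first criterion).
Every S-polynomial of the final basis reduces to 0, so we have a Gröbner basis.
Inter-reduce: drop elements whose leading term is divisible by another's, tail-reduce, and make monic.
Reduced Gröbner basis: {a - 2b^2 - 2b, b^3 + b^2 - 2}.
Label its elements g_1 = a - 2b^2 - 2b, g_2 = b^3 + b^2 - 2.

Reduce p = 2a^2b^3 + 2a^2b^2 - 2a^2 + ab - 2b^2 + 2b + 2 modulo G:
  leading term a^2b^3: subtract (2ab^3)·g_1 from 2a^2b^3 + 2a^2b^2 - 2a^2 + ab - 2b^2 + 2b + 2 → 2a^2b^2 - 2a^2 - ab^5 - ab^4 + ab - 2b^2 + 2b + 2
  leading term a^2b^2: subtract (2ab^2)·g_1 from 2a^2b^2 - 2a^2 - ab^5 - ab^4 + ab - 2b^2 + 2b + 2 → -2a^2 - ab^5 - 2ab^4 - ab^3 + ab - 2b^2 + 2b + 2
  leading term a^2: subtract (-2a)·g_1 from -2a^2 - ab^5 - 2ab^4 - ab^3 + ab - 2b^2 + 2b + 2 → -ab^5 - 2ab^4 - ab^3 + ab^2 + 2ab - 2b^2 + 2b + 2
  leading term ab^5: subtract (-b^5)·g_1 from -ab^5 - 2ab^4 - ab^3 + ab^2 + 2ab - 2b^2 + 2b + 2 → -2ab^4 - ab^3 + ab^2 + 2ab - 2b^7 - 2b^6 - 2b^2 + 2b + 2
  leading term ab^4: subtract (-2b^4)·g_1 from -2ab^4 - ab^3 + ab^2 + 2ab - 2b^7 - 2b^6 - 2b^2 + 2b + 2 → -ab^3 + ab^2 + 2ab - 2b^7 - b^6 + b^5 - 2b^2 + 2b + 2
  leading term ab^3: subtract (-b^3)·g_1 from -ab^3 + ab^2 + 2ab - 2b^7 - b^6 + b^5 - 2b^2 + 2b + 2 → ab^2 + 2ab - 2b^7 - b^6 - b^5 - 2b^4 - 2b^2 + 2b + 2
  leading term ab^2: subtract (b^2)·g_1 from ab^2 + 2ab - 2b^7 - b^6 - b^5 - 2b^4 - 2b^2 + 2b + 2 → 2ab - 2b^7 - b^6 - b^5 + 2b^3 - 2b^2 + 2b + 2
  leading term ab: subtract (2b)·g_1 from 2ab - 2b^7 - b^6 - b^5 + 2b^3 - 2b^2 + 2b + 2 → -2b^7 - b^6 - b^5 + b^3 + 2b^2 + 2b + 2
  leading term b^7: subtract (-2b^4)·g_2 from -2b^7 - b^6 - b^5 + b^3 + 2b^2 + 2b + 2 → b^6 - b^5 + b^4 + b^3 + 2b^2 + 2b + 2
  leading term b^6: subtract (b^3)·g_2 from b^6 - b^5 + b^4 + b^3 + 2b^2 + 2b + 2 → -2b^5 + b^4 - 2b^3 + 2b^2 + 2b + 2
  leading term b^5: subtract (-2b^2)·g_2 from -2b^5 + b^4 - 2b^3 + 2b^2 + 2b + 2 → -2b^4 - 2b^3 - 2b^2 + 2b + 2
  leading term b^4: subtract (-2b)·g_2 from -2b^4 - 2b^3 - 2b^2 + 2b + 2 → -2b^2 - 2b + 2
  leading term b^2: no divisor's leading term divides it; move -2b^2 to the remainder.
  leading term b: no divisor's leading term divides it; move -2b to the remainder.
  leading term 1: no divisor's leading term divides it; move 2 to the remainder.
  normal form = -2b^2 - 2b + 2.
The normal form is nonzero, so p ∉ I. Since p minus its normal form lies in I, I + (p) = I + (r) where r = -2b^2 - 2b + 2; decide whether this ideal is the whole ring.
Run Buchberger on G together with r (pairs among the g_i already reduce to 0 since G is a Gröbner basis):
g_1 = a - 2b^2 - 2b, LT = a.
g_2 = b^3 + b^2 - 2, LT = b^3.
r = -2b^2 - 2b + 2, LT = b^2.

S(g_1,g_2): leading monomials are coprime, so the S-polynomial reduces to 0 (Buchberger's first criterion).
S(g_1,r): leading monomials are coprime, so the S-polynomial reduces to 0 (Buchberger's first criterion).
S(g_2,r): lcm = b^3. S = b - 2.
  leading term b: no divisor's leading term divides it; move b to the remainder.
  leading term 1: no divisor's leading term divides it; move -2 to the remainder.
  remainder b - 2 ≠ 0; add m_4 = b - 2 to the basis.

S(g_1,m_4): leading monomials are coprime, so the S-polynomial reduces to 0 (Buchberger's first criterion).
S(g_2,m_4): lcm = b^3. S = -2b^2 - 2.
  leading term b^2: subtract (1)·r from -2b^2 - 2 → 2b + 1
  leading term b: subtract (2)·m_4 from 2b + 1 → 0
  remainder 0.

S(r,m_4): lcm = b^2. S = -2b - 1.
  leading term b: subtract (-2)·m_4 from -2b - 1 → 0
  remainder 0.

Every S-polynomial of the final basis reduces to 0, so we have a Gröbner basis.
Inter-reduce: drop elements whose leading term is divisible by another's, tail-reduce, and make monic.
Reduced Gröbner basis: {a - 2, b - 2}.
The reduced Gröbner basis of I + (p) is {a - 2, b - 2} ≠ {1}, a proper ideal, so the enlarged system stays consistent: p is independent of I, with normal form -2b^2 - 2b + 2.

2a^2b^3 + 2a^2b^2 - 2a^2 + ab - 2b^2 + 2b + 2 is independent of I; its normal form modulo I is -2b^2 - 2b + 2.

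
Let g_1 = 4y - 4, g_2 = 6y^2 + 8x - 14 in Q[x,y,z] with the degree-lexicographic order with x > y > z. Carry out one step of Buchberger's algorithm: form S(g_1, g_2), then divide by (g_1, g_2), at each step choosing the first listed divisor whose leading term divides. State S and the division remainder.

S(g_1, g_2) = -4/3x - y + 7/3; remainder on division = -4/3x + 4/3.

lcm(LM(g_1), LM(g_2)) = y^2.
S = (lcm/LT(g_1))·g_1 − (lcm/LT(g_2))·g_2 = -4/3x - y + 7/3.
Reduce S modulo (g_1, g_2) in that order:
  leading term x: no divisor's leading term divides it; move -4/3x to the remainder.
  leading term y: subtract (-1/4)·g_1 from -y + 7/3 → 4/3
  leading term 1: no divisor's leading term divides it; move 4/3 to the remainder.
The remainder -4/3x + 4/3 is nonzero, so it would be added as the next basis element.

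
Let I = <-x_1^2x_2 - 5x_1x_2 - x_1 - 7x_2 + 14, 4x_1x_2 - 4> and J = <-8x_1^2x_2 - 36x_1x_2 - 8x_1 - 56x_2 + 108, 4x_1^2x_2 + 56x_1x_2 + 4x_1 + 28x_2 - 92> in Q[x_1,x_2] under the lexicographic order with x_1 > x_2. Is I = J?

Two ideals are equal iff their reduced Gröbner bases coincide (the reduced basis is unique for a fixed ordering).
Buchberger on the first generating set:
f_1 = -x_1^2x_2 - 5x_1x_2 - x_1 - 7x_2 + 14, LT = x_1^2x_2.
f_2 = 4x_1x_2 - 4, LT = x_1x_2.

S(f_1,f_2): lcm = x_1^2x_2. S = 5x_1x_2 + 2x_1 + 7x_2 - 14.
  reduce S modulo (f_1, f_2):
  remainder 2x_1 + 7x_2 - 9 ≠ 0; add g_3 = 2x_1 + 7x_2 - 9 to the basis.

S(f_2,g_3): lcm = x_1x_2. S = -7/2x_2^2 + 9/2x_2 - 1.
  reduce S modulo (f_1, f_2, g_3):
  remainder -7/2x_2^2 + 9/2x_2 - 1 ≠ 0; add g_4 = -7/2x_2^2 + 9/2x_2 - 1 to the basis.

The other S-polynomials (S(f_1,g_3), S(f_1,g_4), S(f_2,g_4), S(g_3,g_4)) all reduce to 0 modulo the current basis, so we have a Gröbner basis.
Inter-reduce: drop elements whose leading term is divisible by another's, tail-reduce, and make monic.
Reduced Gröbner basis: {x_1 + 7/2x_2 - 9/2, x_2^2 - 9/7x_2 + 2/7}.

Buchberger on the second generating set:
h_1 = -8x_1^2x_2 - 36x_1x_2 - 8x_1 - 56x_2 + 108, LT = x_1^2x_2.
h_2 = 4x_1^2x_2 + 56x_1x_2 + 4x_1 + 28x_2 - 92, LT = x_1^2x_2.

S(h_1,h_2): lcm = x_1^2x_2. S = -19/2x_1x_2 + 19/2.
  reduce S modulo (h_1, h_2):
  remainder -19/2x_1x_2 + 19/2 ≠ 0; add k_3 = -19/2x_1x_2 + 19/2 to the basis.

S(h_1,k_3): lcm = x_1^2x_2. S = 9/2x_1x_2 + 2x_1 + 7x_2 - 27/2.
  reduce S modulo (h_1, h_2, k_3):
  remainder 2x_1 + 7x_2 - 9 ≠ 0; add k_4 = 2x_1 + 7x_2 - 9 to the basis.

S(k_3,k_4): lcm = x_1x_2. S = -7/2x_2^2 + 9/2x_2 - 1.
  reduce S modulo (h_1, h_2, k_3, k_4):
  remainder -7/2x_2^2 + 9/2x_2 - 1 ≠ 0; add k_5 = -7/2x_2^2 + 9/2x_2 - 1 to the basis.

The other S-polynomials (S(h_2,k_3), S(h_1,k_4), S(h_2,k_4), S(h_1,k_5), S(h_2,k_5), S(k_3,k_5), S(k_4,k_5)) all reduce to 0 modulo the current basis, so we have a Gröbner basis.
Inter-reduce: drop elements whose leading term is divisible by another's, tail-reduce, and make monic.
Reduced Gröbner basis: {x_1 + 7/2x_2 - 9/2, x_2^2 - 9/7x_2 + 2/7}.

Same reduced basis, so the two generating sets span the same ideal.
The same test decides containment: I ⊆ J iff every generator of I reduces to 0 modulo a Gröbner basis of J.

Yes, the ideals are equal.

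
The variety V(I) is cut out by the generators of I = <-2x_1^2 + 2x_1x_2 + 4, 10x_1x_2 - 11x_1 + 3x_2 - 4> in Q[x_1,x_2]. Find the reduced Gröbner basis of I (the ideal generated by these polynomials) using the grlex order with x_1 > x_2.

G = {x_1^2 - 11/10x_1 + 3/10x_2 - 12/5, x_1x_2 - 11/10x_1 + 3/10x_2 - 2/5, x_2^2 + 7/30x_1 - 77/10x_2 + 104/15}

f_1 = -2x_1^2 + 2x_1x_2 + 4, LT = x_1^2.
f_2 = 10x_1x_2 - 11x_1 + 3x_2 - 4, LT = x_1x_2.

S(f_1,f_2): lcm = x_1^2x_2. S = -x_1x_2^2 + 11/10x_1^2 - 3/10x_1x_2 + 2/5x_1 - 2x_2.
  leading term x_1x_2^2: subtract (-1/10x_2)·f_2 from -x_1x_2^2 + 11/10x_1^2 - 3/10x_1x_2 + 2/5x_1 - 2x_2 → 11/10x_1^2 - 7/5x_1x_2 + 3/10x_2^2 + 2/5x_1 - 12/5x_2
  leading term x_1^2: subtract (-11/20)·f_1 from 11/10x_1^2 - 7/5x_1x_2 + 3/10x_2^2 + 2/5x_1 - 12/5x_2 → -3/10x_1x_2 + 3/10x_2^2 + 2/5x_1 - 12/5x_2 + 11/5
  leading term x_1x_2: subtract (-3/100)·f_2 from -3/10x_1x_2 + 3/10x_2^2 + 2/5x_1 - 12/5x_2 + 11/5 → 3/10x_2^2 + 7/100x_1 - 231/100x_2 + 52/25
  leading term x_2^2: no divisor's leading term divides it; move 3/10x_2^2 to the remainder.
  leading term x_1: no divisor's leading term divides it; move 7/100x_1 to the remainder.
  leading term x_2: no divisor's leading term divides it; move -231/100x_2 to the remainder.
  leading term 1: no divisor's leading term divides it; move 52/25 to the remainder.
  remainder 3/10x_2^2 + 7/100x_1 - 231/100x_2 + 52/25 ≠ 0; add g_3 = 3/10x_2^2 + 7/100x_1 - 231/100x_2 + 52/25 to the basis.

The other S-polynomials (S(f_1,g_3), S(f_2,g_3)) all reduce to 0 modulo the current basis, so we have a Gröbner basis.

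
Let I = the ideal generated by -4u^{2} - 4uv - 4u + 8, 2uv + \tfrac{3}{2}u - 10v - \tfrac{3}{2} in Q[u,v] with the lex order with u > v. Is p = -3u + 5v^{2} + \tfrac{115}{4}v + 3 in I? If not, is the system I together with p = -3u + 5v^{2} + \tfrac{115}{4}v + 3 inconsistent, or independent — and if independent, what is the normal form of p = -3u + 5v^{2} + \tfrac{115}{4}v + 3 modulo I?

First compute the reduced Gröbner basis of I by Buchberger's algorithm.
f_1 = -4u^{2} - 4uv - 4u + 8, LT = u^{2}.
f_2 = 2uv + \tfrac{3}{2}u - 10v - \tfrac{3}{2}, LT = uv.

S(f_1,f_2): lcm = u^{2}v. S = -\tfrac{3}{4}u^{2} + uv^{2} + 6uv + \tfrac{3}{4}u - 2v.
  leading term u^{2}: subtract (\tfrac{3}{16})·f_1 from -\tfrac{3}{4}u^{2} + uv^{2} + 6uv + \tfrac{3}{4}u - 2v → uv^{2} + \tfrac{27}{4}uv + \tfrac{3}{2}u - 2v - \tfrac{3}{2}
  leading term uv^{2}: subtract (\tfrac{1}{2}v)·f_2 from uv^{2} + \tfrac{27}{4}uv + \tfrac{3}{2}u - 2v - \tfrac{3}{2} → 6uv + \tfrac{3}{2}u + 5v^{2} - \tfrac{5}{4}v - \tfrac{3}{2}
  leading term uv: subtract (3)·f_2 from 6uv + \tfrac{3}{2}u + 5v^{2} - \tfrac{5}{4}v - \tfrac{3}{2} → -3u + 5v^{2} + \tfrac{115}{4}v + 3
  leading term u: no divisor's leading term divides it; move -3u to the remainder.
  leading term v^{2}: no divisor's leading term divides it; move 5v^{2} to the remainder.
  leading term v: no divisor's leading term divides it; move \tfrac{115}{4}v to the remainder.
  leading term 1: no divisor's leading term divides it; move 3 to the remainder.
  remainder -3u + 5v^{2} + \tfrac{115}{4}v + 3 ≠ 0; add h_3 = -3u + 5v^{2} + \tfrac{115}{4}v + 3 to the basis.

S(f_1,h_3): lcm = u^{2}. S = \tfrac{5}{3}uv^{2} + \tfrac{127}{12}uv + 2u - 2.
  leading term uv^{2}: subtract (\tfrac{5}{6}v)·f_2 from \tfrac{5}{3}uv^{2} + \tfrac{127}{12}uv + 2u - 2 → \tfrac{28}{3}uv + 2u + \tfrac{25}{3}v^{2} + \tfrac{5}{4}v - 2
  leading term uv: subtract (\tfrac{14}{3})·f_2 from \tfrac{28}{3}uv + 2u + \tfrac{25}{3}v^{2} + \tfrac{5}{4}v - 2 → -5u + \tfrac{25}{3}v^{2} + \tfrac{575}{12}v + 5
  leading term u: subtract (\tfrac{5}{3})·h_3 from -5u + \tfrac{25}{3}v^{2} + \tfrac{575}{12}v + 5 → 0
  remainder 0.

S(f_2,h_3): lcm = uv. S = \tfrac{3}{4}u + \tfrac{5}{3}v^{3} + \tfrac{115}{12}v^{2} - 4v - \tfrac{3}{4}.
  leading term u: subtract (-\tfrac{1}{4})·h_3 from \tfrac{3}{4}u + \tfrac{5}{3}v^{3} + \tfrac{115}{12}v^{2} - 4v - \tfrac{3}{4} → \tfrac{5}{3}v^{3} + \tfrac{65}{6}v^{2} + \tfrac{51}{16}v
  leading term v^{3}: no divisor's leading term divides it; move \tfrac{5}{3}v^{3} to the remainder.
  leading term v^{2}: no divisor's leading term divides it; move \tfrac{65}{6}v^{2} to the remainder.
  leading term v: no divisor's leading term divides it; move \tfrac{51}{16}v to the remainder.
  remainder \tfrac{5}{3}v^{3} + \tfrac{65}{6}v^{2} + \tfrac{51}{16}v ≠ 0; add h_4 = \tfrac{5}{3}v^{3} + \tfrac{65}{6}v^{2} + \tfrac{51}{16}v to the basis.

S(f_1,h_4): leading monomials are coprime, so the S-polynomial reduces to 0 (Buchberger's first criterion).
S(f_2,h_4): lcm = uv^{3}. S = -\tfrac{23}{4}uv^{2} - \tfrac{153}{80}uv - 5v^{3} - \tfrac{3}{4}v^{2}.
  leading term uv^{2}: subtract (-\tfrac{23}{8}v)·f_2 from -\tfrac{23}{4}uv^{2} - \tfrac{153}{80}uv - 5v^{3} - \tfrac{3}{4}v^{2} → \tfrac{12}{5}uv - 5v^{3} - \tfrac{59}{2}v^{2} - \tfrac{69}{16}v
  leading term uv: subtract (\tfrac{6}{5})·f_2 from \tfrac{12}{5}uv - 5v^{3} - \tfrac{59}{2}v^{2} - \tfrac{69}{16}v → -\tfrac{9}{5}u - 5v^{3} - \tfrac{59}{2}v^{2} + \tfrac{123}{16}v + \tfrac{9}{5}
  leading term u: subtract (\tfrac{3}{5})·h_3 from -\tfrac{9}{5}u - 5v^{3} - \tfrac{59}{2}v^{2} + \tfrac{123}{16}v + \tfrac{9}{5} → -5v^{3} - \tfrac{65}{2}v^{2} - \tfrac{153}{16}v
  leading term v^{3}: subtract (-3)·h_4 from -5v^{3} - \tfrac{65}{2}v^{2} - \tfrac{153}{16}v → 0
  remainder 0.

S(h_3,h_4): leading monomials are coprime, so the S-polynomial reduces to 0 (Buchberger's first criterion).
Every S-polynomial of the final basis reduces to 0, so we have a Gröbner basis.
Inter-reduce: drop elements whose leading term is divisible by another's, tail-reduce, and make monic.
Reduced Gröbner basis: {u - \tfrac{5}{3}v^{2} - \tfrac{115}{12}v - 1, v^{3} + \tfrac{13}{2}v^{2} + \tfrac{153}{80}v}.
Label its elements g_1 = u - \tfrac{5}{3}v^{2} - \tfrac{115}{12}v - 1, g_2 = v^{3} + \tfrac{13}{2}v^{2} + \tfrac{153}{80}v.

Reduce p = -3u + 5v^{2} + \tfrac{115}{4}v + 3 modulo G:
  leading term u: subtract (-3)·g_1 from -3u + 5v^{2} + \tfrac{115}{4}v + 3 → 0
  normal form = 0.
Since the normal form is 0, p ∈ I.

-3u + 5v^{2} + \tfrac{115}{4}v + 3 lies in I (it reduces to 0).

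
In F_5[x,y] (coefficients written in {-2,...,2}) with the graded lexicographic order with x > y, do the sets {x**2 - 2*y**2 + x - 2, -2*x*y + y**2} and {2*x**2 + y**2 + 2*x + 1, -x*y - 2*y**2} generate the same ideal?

Two ideals are equal iff their reduced Gröbner bases coincide (the reduced basis is unique for a fixed ordering).
Buchberger on the first generating set:
f_1 = x**2 - 2*y**2 + x - 2, LT = x**2.
f_2 = -2*x*y + y**2, LT = x*y.

S(f_1,f_2): lcm = x**2*y. S = -2*x*y**2 - 2*y**3 + x*y - 2*y.
  reduce S modulo (f_1, f_2):
  remainder 2*y**3 - 2*y**2 - 2*y ≠ 0; add g_3 = 2*y**3 - 2*y**2 - 2*y to the basis.

The other S-polynomials (S(f_1,g_3), S(f_2,g_3)) all reduce to 0 modulo the current basis, so we have a Gröbner basis.
Inter-reduce: drop elements whose leading term is divisible by another's, tail-reduce, and make monic.
Reduced Gröbner basis: {y**3 - y**2 - y, x**2 - 2*y**2 + x - 2, x*y + 2*y**2}.

Buchberger on the second generating set:
h_1 = 2*x**2 + y**2 + 2*x + 1, LT = x**2.
h_2 = -x*y - 2*y**2, LT = x*y.

S(h_1,h_2): lcm = x**2*y. S = -2*x*y**2 - 2*y**3 + x*y - 2*y.
  reduce S modulo (h_1, h_2):
  remainder 2*y**3 - 2*y**2 - 2*y ≠ 0; add k_3 = 2*y**3 - 2*y**2 - 2*y to the basis.

The other S-polynomials (S(h_1,k_3), S(h_2,k_3)) all reduce to 0 modulo the current basis, so we have a Gröbner basis.
Inter-reduce: drop elements whose leading term is divisible by another's, tail-reduce, and make monic.
Reduced Gröbner basis: {y**3 - y**2 - y, x**2 - 2*y**2 + x - 2, x*y + 2*y**2}.

Same reduced basis, so the two generating sets span the same ideal.
The choice of monomial ordering does not affect the verdict — as long as both bases are computed under the same ordering, their equality decides ideal equality.

Yes, the ideals are equal.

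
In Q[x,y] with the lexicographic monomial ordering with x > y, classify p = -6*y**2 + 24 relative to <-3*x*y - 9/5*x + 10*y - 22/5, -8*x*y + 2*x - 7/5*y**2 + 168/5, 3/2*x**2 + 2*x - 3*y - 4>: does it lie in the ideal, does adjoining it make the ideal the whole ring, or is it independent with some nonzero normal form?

First compute the reduced Gröbner basis of I by Buchberger's algorithm.
f_1 = -3*x*y - 9/5*x + 10*y - 22/5, LT = x*y.
f_2 = -8*x*y + 2*x - 7/5*y**2 + 168/5, LT = x*y.
f_3 = 3/2*x**2 + 2*x - 3*y - 4, LT = x**2.

S(f_1,f_2): lcm = x*y. S = 17/20*x - 7/40*y**2 - 10/3*y + 17/3.
  leading term x: no divisor's leading term divides it; move 17/20*x to the remainder.
  leading term y**2: no divisor's leading term divides it; move -7/40*y**2 to the remainder.
  leading term y: no divisor's leading term divides it; move -10/3*y to the remainder.
  leading term 1: no divisor's leading term divides it; move 17/3 to the remainder.
  remainder 17/20*x - 7/40*y**2 - 10/3*y + 17/3 ≠ 0; add h_4 = 17/20*x - 7/40*y**2 - 10/3*y + 17/3 to the basis.

S(f_1,f_3): lcm = x**2*y. S = 3/5*x**2 - 14/3*x*y + 22/15*x + 2*y**2 + 8/3*y.
  leading term x**2: subtract (2/5)·f_3 from 3/5*x**2 - 14/3*x*y + 22/15*x + 2*y**2 + 8/3*y → -14/3*x*y + 2/3*x + 2*y**2 + 58/15*y + 8/5
  leading term x*y: subtract (14/9)·f_1 from -14/3*x*y + 2/3*x + 2*y**2 + 58/15*y + 8/5 → 52/15*x + 2*y**2 - 526/45*y + 76/9
  leading term x: subtract (208/51)·h_4 from 52/15*x + 2*y**2 - 526/45*y + 76/9 → 692/255*y**2 + 162/85*y - 44/3
  leading term y**2: no divisor's leading term divides it; move 692/255*y**2 to the remainder.
  leading term y: no divisor's leading term divides it; move 162/85*y to the remainder.
  leading term 1: no divisor's leading term divides it; move -44/3 to the remainder.
  remainder 692/255*y**2 + 162/85*y - 44/3 ≠ 0; add h_5 = 692/255*y**2 + 162/85*y - 44/3 to the basis.

S(f_2,f_3): lcm = x**2*y. S = -1/4*x**2 + 7/40*x*y**2 - 4/3*x*y - 21/5*x + 2*y**2 + 8/3*y.
  leading term x**2: subtract (-1/6)·f_3 from -1/4*x**2 + 7/40*x*y**2 - 4/3*x*y - 21/5*x + 2*y**2 + 8/3*y → 7/40*x*y**2 - 4/3*x*y - 58/15*x + 2*y**2 + 13/6*y - 2/3
  leading term x*y**2: subtract (-7/120*y)·f_1 from 7/40*x*y**2 - 4/3*x*y - 58/15*x + 2*y**2 + 13/6*y - 2/3 → -863/600*x*y - 58/15*x + 31/12*y**2 + 191/100*y - 2/3
  leading term x*y: subtract (863/1800)·f_1 from -863/600*x*y - 58/15*x + 31/12*y**2 + 191/100*y - 2/3 → -9011/3000*x + 31/12*y**2 - 649/225*y + 6493/4500
  leading term x: subtract (-9011/2550)·h_4 from -9011/3000*x + 31/12*y**2 - 649/225*y + 6493/4500 → 200423/102000*y**2 - 6232/425*y + 32201/1500
  leading term y**2: subtract (200423/276800)·h_5 from 200423/102000*y**2 - 6232/425*y + 32201/1500 → -11102119/692000*y + 11102119/346000
  leading term y: no divisor's leading term divides it; move -11102119/692000*y to the remainder.
  leading term 1: no divisor's leading term divides it; move 11102119/346000 to the remainder.
  remainder -11102119/692000*y + 11102119/346000 ≠ 0; add h_6 = -11102119/692000*y + 11102119/346000 to the basis.

The other S-polynomials (S(f_1,h_4), S(f_2,h_4), S(f_3,h_4), S(f_1,h_5), S(f_2,h_5), S(f_3,h_5), S(h_4,h_5), S(f_1,h_6), S(f_2,h_6), S(f_3,h_6), S(h_4,h_6), S(h_5,h_6)) all reduce to 0 modulo the current basis, so we have a Gröbner basis.
Inter-reduce: drop elements whose leading term is divisible by another's, tail-reduce, and make monic.
Reduced Gröbner basis: {x - 2, y - 2}.
Label its elements g_1 = x - 2, g_2 = y - 2.

Reduce p = -6*y**2 + 24 modulo G:
  leading term y**2: subtract (-6*y)·g_2 from -6*y**2 + 24 → -12*y + 24
  leading term y: subtract (-12)·g_2 from -12*y + 24 → 0
  normal form = 0.
Since the normal form is 0, p ∈ I.

-6*y**2 + 24 lies in I (it reduces to 0).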